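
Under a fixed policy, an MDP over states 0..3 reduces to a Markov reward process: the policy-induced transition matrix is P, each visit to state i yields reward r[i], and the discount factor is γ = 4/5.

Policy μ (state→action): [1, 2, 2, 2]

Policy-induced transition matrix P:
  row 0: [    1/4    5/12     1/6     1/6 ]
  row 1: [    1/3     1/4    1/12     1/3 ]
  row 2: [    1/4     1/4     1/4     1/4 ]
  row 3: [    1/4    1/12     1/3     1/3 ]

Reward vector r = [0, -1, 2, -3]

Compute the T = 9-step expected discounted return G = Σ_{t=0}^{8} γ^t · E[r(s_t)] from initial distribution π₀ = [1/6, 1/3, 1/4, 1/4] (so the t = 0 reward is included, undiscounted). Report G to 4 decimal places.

t=0: π = [0.1667, 0.3333, 0.2500, 0.2500], E[r] = -0.5833, γ^t·E[r] = -0.583333, running G = -0.583333
t=1: π = [0.2778, 0.2361, 0.2014, 0.2847], E[r] = -0.6875, γ^t·E[r] = -0.550000, running G = -1.133333
t=2: π = [0.2697, 0.2488, 0.2112, 0.2703], E[r] = -0.6372, γ^t·E[r] = -0.407778, running G = -1.541111
t=3: π = [0.2707, 0.2499, 0.2086, 0.2708], E[r] = -0.6451, γ^t·E[r] = -0.330296, running G = -1.871407
t=4: π = [0.2708, 0.2500, 0.2084, 0.2708], E[r] = -0.6458, γ^t·E[r] = -0.264509, running G = -2.135916
t=5: π = [0.2708, 0.2500, 0.2083, 0.2708], E[r] = -0.6458, γ^t·E[r] = -0.211625, running G = -2.347541
t=6: π = [0.2708, 0.2500, 0.2083, 0.2708], E[r] = -0.6458, γ^t·E[r] = -0.169301, running G = -2.516842
t=7: π = [0.2708, 0.2500, 0.2083, 0.2708], E[r] = -0.6458, γ^t·E[r] = -0.135441, running G = -2.652283
t=8: π = [0.2708, 0.2500, 0.2083, 0.2708], E[r] = -0.6458, γ^t·E[r] = -0.108353, running G = -2.760636

G = -2.7606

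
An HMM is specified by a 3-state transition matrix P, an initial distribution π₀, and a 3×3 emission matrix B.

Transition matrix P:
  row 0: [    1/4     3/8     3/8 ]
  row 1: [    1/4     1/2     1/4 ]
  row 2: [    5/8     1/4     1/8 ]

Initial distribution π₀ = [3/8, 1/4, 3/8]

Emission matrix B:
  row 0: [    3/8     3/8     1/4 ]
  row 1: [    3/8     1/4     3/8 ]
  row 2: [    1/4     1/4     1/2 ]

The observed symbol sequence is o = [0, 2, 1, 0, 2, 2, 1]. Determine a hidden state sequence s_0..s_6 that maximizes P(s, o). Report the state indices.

path = [0, 2, 0, 1, 1, 2, 0]

t=0: δ = [1.406e-01, 9.375e-02, 9.375e-02]  (obs o_0=0)
t=1: δ = [1.465e-02, 1.978e-02, 2.637e-02]  ψ = [2, 0, 0]  (obs o_1=2)
t=2: δ = [6.180e-03, 2.472e-03, 1.373e-03]  ψ = [2, 1, 0]  (obs o_2=1)
t=3: δ = [5.794e-04, 8.690e-04, 5.794e-04]  ψ = [0, 0, 0]  (obs o_3=0)
t=4: δ = [9.052e-05, 1.629e-04, 1.086e-04]  ψ = [2, 1, 0]  (obs o_4=2)
t=5: δ = [1.697e-05, 3.055e-05, 2.037e-05]  ψ = [2, 1, 1]  (obs o_5=2)
t=6: δ = [4.774e-06, 3.819e-06, 1.910e-06]  ψ = [2, 1, 1]  (obs o_6=1)
backtrack: best end state = 0; path = [0, 2, 0, 1, 1, 2, 0]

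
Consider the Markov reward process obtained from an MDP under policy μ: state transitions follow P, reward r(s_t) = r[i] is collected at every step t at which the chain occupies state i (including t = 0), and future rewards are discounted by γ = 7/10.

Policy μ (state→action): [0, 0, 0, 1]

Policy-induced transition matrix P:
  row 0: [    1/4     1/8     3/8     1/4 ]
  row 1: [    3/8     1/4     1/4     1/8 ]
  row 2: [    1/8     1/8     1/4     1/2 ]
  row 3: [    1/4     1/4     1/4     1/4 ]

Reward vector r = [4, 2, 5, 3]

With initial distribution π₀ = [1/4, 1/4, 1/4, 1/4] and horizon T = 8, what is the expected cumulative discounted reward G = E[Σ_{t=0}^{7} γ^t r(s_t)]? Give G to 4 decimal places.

t=0: π = [0.2500, 0.2500, 0.2500, 0.2500], E[r] = 3.5000, γ^t·E[r] = 3.500000, running G = 3.500000
t=1: π = [0.2500, 0.1875, 0.2813, 0.2813], E[r] = 3.6250, γ^t·E[r] = 2.537500, running G = 6.037500
t=2: π = [0.2383, 0.1836, 0.2813, 0.2969], E[r] = 3.6172, γ^t·E[r] = 1.772422, running G = 7.809922
t=3: π = [0.2378, 0.1851, 0.2798, 0.2974], E[r] = 3.6123, γ^t·E[r] = 1.239021, running G = 9.048942
t=4: π = [0.2382, 0.1853, 0.2797, 0.2968], E[r] = 3.6123, γ^t·E[r] = 0.867314, running G = 9.916257
t=5: π = [0.2382, 0.1853, 0.2798, 0.2968], E[r] = 3.6125, γ^t·E[r] = 0.607148, running G = 10.523405
t=6: π = [0.2382, 0.1853, 0.2798, 0.2968], E[r] = 3.6125, γ^t·E[r] = 0.425005, running G = 10.948410
t=7: π = [0.2382, 0.1853, 0.2798, 0.2968], E[r] = 3.6125, γ^t·E[r] = 0.297503, running G = 11.245913

G = 11.2459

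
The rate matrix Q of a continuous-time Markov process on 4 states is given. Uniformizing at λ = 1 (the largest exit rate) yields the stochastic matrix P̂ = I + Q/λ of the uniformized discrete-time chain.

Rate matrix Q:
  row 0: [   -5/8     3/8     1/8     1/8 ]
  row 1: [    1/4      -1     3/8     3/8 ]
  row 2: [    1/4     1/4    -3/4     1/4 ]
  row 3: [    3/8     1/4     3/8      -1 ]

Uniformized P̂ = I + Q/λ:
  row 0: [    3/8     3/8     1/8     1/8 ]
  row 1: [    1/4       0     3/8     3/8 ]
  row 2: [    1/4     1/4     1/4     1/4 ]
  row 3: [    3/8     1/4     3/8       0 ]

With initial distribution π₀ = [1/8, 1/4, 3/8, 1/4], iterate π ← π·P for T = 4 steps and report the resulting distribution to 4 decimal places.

π = [0.3133, 0.2316, 0.2639, 0.1913]

t=0: π = [0.1250, 0.2500, 0.3750, 0.2500]
t=1: π = [0.2969, 0.2031, 0.2969, 0.2031]
t=2: π = [0.3125, 0.2363, 0.2637, 0.1875]
t=3: π = [0.3125, 0.2300, 0.2639, 0.1936]
t=4: π = [0.3133, 0.2316, 0.2639, 0.1913]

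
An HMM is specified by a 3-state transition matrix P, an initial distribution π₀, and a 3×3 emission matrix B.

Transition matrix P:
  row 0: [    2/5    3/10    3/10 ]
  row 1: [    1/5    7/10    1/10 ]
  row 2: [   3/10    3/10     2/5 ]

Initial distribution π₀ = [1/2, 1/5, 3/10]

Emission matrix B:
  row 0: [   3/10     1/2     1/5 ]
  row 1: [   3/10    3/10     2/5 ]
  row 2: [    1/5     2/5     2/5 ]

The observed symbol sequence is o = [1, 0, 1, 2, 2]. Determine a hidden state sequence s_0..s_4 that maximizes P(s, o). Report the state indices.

path = [0, 1, 1, 1, 1]

t=0: δ = [2.500e-01, 6.000e-02, 1.200e-01]  (obs o_0=1)
t=1: δ = [3.000e-02, 2.250e-02, 1.500e-02]  ψ = [0, 0, 0]  (obs o_1=0)
t=2: δ = [6.000e-03, 4.725e-03, 3.600e-03]  ψ = [0, 1, 0]  (obs o_2=1)
t=3: δ = [4.800e-04, 1.323e-03, 7.200e-04]  ψ = [0, 1, 0]  (obs o_3=2)
t=4: δ = [5.292e-05, 3.704e-04, 1.152e-04]  ψ = [1, 1, 2]  (obs o_4=2)
backtrack: best end state = 1; path = [0, 1, 1, 1, 1]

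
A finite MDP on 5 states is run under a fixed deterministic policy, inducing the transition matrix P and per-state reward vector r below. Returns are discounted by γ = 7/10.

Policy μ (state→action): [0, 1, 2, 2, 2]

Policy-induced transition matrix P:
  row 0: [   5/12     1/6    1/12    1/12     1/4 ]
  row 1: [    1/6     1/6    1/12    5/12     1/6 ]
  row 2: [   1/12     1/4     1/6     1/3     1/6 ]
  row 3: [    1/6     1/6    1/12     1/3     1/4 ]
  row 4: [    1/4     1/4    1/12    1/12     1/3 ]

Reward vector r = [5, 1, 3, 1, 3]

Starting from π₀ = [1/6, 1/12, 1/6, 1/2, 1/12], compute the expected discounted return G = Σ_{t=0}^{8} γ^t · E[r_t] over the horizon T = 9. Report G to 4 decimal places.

G = 7.8178

t=0: π = [0.1667, 0.0833, 0.1667, 0.5000, 0.0833], E[r] = 2.1667, γ^t·E[r] = 2.166667, running G = 2.166667
t=1: π = [0.2014, 0.1875, 0.0972, 0.2778, 0.2361], E[r] = 2.4722, γ^t·E[r] = 1.730556, running G = 3.897222
t=2: π = [0.2286, 0.1944, 0.0914, 0.2396, 0.2459], E[r] = 2.5891, γ^t·E[r] = 1.268669, running G = 5.165891
t=3: π = [0.2367, 0.1948, 0.0910, 0.2309, 0.2467], E[r] = 2.6220, γ^t·E[r] = 0.899349, running G = 6.065241
t=4: π = [0.2388, 0.1948, 0.0909, 0.2287, 0.2467], E[r] = 2.6306, γ^t·E[r] = 0.631602, running G = 6.696842
t=5: π = [0.2394, 0.1948, 0.0909, 0.2282, 0.2468], E[r] = 2.6328, γ^t·E[r] = 0.442486, running G = 7.139329
t=6: π = [0.2395, 0.1948, 0.0909, 0.2280, 0.2468], E[r] = 2.6333, γ^t·E[r] = 0.309805, running G = 7.449133
t=7: π = [0.2395, 0.1948, 0.0909, 0.2280, 0.2468], E[r] = 2.6334, γ^t·E[r] = 0.216874, running G = 7.666008
t=8: π = [0.2395, 0.1948, 0.0909, 0.2280, 0.2468], E[r] = 2.6335, γ^t·E[r] = 0.151814, running G = 7.817822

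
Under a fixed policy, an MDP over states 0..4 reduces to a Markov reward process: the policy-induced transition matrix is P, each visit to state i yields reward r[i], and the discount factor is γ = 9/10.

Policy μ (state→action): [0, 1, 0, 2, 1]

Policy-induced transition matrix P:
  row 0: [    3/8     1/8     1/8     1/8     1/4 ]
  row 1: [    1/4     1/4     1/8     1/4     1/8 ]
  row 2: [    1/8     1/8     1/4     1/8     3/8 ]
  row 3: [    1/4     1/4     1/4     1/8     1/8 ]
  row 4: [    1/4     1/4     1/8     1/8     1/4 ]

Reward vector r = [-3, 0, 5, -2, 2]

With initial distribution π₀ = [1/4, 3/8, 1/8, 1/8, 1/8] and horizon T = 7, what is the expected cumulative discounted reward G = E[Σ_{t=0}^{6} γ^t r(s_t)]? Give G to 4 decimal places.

G = 0.5432

t=0: π = [0.2500, 0.3750, 0.1250, 0.1250, 0.1250], E[r] = -0.1250, γ^t·E[r] = -0.125000, running G = -0.125000
t=1: π = [0.2656, 0.2031, 0.1563, 0.1719, 0.2031], E[r] = 0.0469, γ^t·E[r] = 0.042188, running G = -0.082813
t=2: π = [0.2637, 0.1973, 0.1660, 0.1504, 0.2227], E[r] = 0.1836, γ^t·E[r] = 0.148711, running G = 0.065898
t=3: π = [0.2622, 0.1963, 0.1646, 0.1497, 0.2273], E[r] = 0.1914, γ^t·E[r] = 0.139535, running G = 0.205434
t=4: π = [0.2622, 0.1967, 0.1643, 0.1495, 0.2273], E[r] = 0.1903, γ^t·E[r] = 0.124881, running G = 0.330314
t=5: π = [0.2622, 0.1967, 0.1642, 0.1496, 0.2273], E[r] = 0.1898, γ^t·E[r] = 0.112055, running G = 0.442369
t=6: π = [0.2623, 0.1967, 0.1642, 0.1496, 0.2272], E[r] = 0.1897, γ^t·E[r] = 0.100810, running G = 0.543179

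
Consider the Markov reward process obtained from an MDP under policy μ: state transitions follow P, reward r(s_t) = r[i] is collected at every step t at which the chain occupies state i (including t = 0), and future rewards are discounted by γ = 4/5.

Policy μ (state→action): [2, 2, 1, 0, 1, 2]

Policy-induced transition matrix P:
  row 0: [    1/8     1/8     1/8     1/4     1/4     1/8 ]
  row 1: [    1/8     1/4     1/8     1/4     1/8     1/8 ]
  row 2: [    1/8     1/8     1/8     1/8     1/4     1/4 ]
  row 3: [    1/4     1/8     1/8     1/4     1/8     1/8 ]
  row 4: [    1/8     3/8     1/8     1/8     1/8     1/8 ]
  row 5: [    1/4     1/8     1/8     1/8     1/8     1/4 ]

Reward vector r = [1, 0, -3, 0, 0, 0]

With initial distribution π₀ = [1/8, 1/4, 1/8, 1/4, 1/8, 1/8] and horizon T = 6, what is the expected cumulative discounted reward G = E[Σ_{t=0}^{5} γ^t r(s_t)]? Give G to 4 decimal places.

G = -0.8006

t=0: π = [0.1250, 0.2500, 0.1250, 0.2500, 0.1250, 0.1250], E[r] = -0.2500, γ^t·E[r] = -0.250000, running G = -0.250000
t=1: π = [0.1719, 0.1875, 0.1250, 0.2031, 0.1563, 0.1563], E[r] = -0.2031, γ^t·E[r] = -0.162500, running G = -0.412500
t=2: π = [0.1699, 0.1875, 0.1250, 0.1953, 0.1621, 0.1602], E[r] = -0.2051, γ^t·E[r] = -0.131250, running G = -0.543750
t=3: π = [0.1694, 0.1890, 0.1250, 0.1941, 0.1619, 0.1606], E[r] = -0.2056, γ^t·E[r] = -0.105250, running G = -0.649000
t=4: π = [0.1693, 0.1891, 0.1250, 0.1941, 0.1618, 0.1607], E[r] = -0.2057, γ^t·E[r] = -0.084238, running G = -0.733238
t=5: π = [0.1693, 0.1891, 0.1250, 0.1941, 0.1618, 0.1607], E[r] = -0.2057, γ^t·E[r] = -0.067389, running G = -0.800626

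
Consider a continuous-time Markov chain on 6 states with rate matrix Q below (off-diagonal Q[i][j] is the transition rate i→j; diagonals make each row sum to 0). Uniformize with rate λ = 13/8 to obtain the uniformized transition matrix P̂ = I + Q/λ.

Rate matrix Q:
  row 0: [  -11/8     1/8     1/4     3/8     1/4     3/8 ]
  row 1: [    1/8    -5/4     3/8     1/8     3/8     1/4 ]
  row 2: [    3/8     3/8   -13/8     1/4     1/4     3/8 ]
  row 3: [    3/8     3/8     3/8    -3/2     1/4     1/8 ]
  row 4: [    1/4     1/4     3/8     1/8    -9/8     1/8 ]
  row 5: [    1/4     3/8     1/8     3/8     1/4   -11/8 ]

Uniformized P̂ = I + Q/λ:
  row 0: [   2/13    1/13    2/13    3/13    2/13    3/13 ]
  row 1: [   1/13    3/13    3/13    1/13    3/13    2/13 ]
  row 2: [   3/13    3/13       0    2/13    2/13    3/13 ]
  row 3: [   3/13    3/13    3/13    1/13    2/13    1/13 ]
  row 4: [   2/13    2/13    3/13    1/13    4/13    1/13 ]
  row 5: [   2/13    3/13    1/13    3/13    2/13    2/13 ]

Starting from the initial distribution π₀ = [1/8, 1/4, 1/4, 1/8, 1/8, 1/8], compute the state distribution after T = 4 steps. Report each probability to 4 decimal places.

π = [0.1619, 0.1905, 0.1583, 0.1375, 0.1992, 0.1526]

t=0: π = [0.1250, 0.2500, 0.2500, 0.1250, 0.1250, 0.1250]
t=1: π = [0.1635, 0.2019, 0.1442, 0.1346, 0.1923, 0.1635]
t=2: π = [0.1598, 0.1908, 0.1598, 0.1383, 0.1990, 0.1524]
t=3: π = [0.1621, 0.1909, 0.1582, 0.1372, 0.1991, 0.1525]
t=4: π = [0.1619, 0.1905, 0.1583, 0.1375, 0.1992, 0.1526]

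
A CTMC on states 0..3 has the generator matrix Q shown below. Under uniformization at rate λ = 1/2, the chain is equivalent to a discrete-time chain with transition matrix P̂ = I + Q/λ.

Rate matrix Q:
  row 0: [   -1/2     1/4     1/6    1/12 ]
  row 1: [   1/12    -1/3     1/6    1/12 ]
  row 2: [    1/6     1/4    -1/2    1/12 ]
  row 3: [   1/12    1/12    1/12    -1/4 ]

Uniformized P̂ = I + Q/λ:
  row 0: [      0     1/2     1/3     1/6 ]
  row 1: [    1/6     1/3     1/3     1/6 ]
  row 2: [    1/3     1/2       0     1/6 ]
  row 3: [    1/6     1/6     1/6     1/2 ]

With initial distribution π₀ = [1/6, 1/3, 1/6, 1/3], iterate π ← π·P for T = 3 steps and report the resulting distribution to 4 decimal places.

π = [0.1728, 0.3549, 0.2191, 0.2531]

t=0: π = [0.1667, 0.3333, 0.1667, 0.3333]
t=1: π = [0.1667, 0.3333, 0.2222, 0.2778]
t=2: π = [0.1759, 0.3519, 0.2130, 0.2593]
t=3: π = [0.1728, 0.3549, 0.2191, 0.2531]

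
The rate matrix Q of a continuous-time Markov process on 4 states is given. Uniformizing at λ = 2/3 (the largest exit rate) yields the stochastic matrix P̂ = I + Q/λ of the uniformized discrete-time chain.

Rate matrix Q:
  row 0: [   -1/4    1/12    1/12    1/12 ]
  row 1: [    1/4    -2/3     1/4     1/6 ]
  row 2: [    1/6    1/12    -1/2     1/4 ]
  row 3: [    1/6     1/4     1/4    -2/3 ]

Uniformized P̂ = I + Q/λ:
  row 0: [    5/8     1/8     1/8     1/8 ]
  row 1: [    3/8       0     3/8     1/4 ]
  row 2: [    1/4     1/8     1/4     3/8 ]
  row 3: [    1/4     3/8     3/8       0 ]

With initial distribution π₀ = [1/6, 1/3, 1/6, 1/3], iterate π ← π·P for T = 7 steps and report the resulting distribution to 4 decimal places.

π = [0.4301, 0.1513, 0.2378, 0.1808]

t=0: π = [0.1667, 0.3333, 0.1667, 0.3333]
t=1: π = [0.3542, 0.1667, 0.3125, 0.1667]
t=2: π = [0.4036, 0.1458, 0.2474, 0.2031]
t=3: π = [0.4196, 0.1576, 0.2432, 0.1797]
t=4: π = [0.4270, 0.1502, 0.2397, 0.1830]
t=5: π = [0.4289, 0.1520, 0.2383, 0.1808]
t=6: π = [0.4298, 0.1512, 0.2380, 0.1810]
t=7: π = [0.4301, 0.1513, 0.2378, 0.1808]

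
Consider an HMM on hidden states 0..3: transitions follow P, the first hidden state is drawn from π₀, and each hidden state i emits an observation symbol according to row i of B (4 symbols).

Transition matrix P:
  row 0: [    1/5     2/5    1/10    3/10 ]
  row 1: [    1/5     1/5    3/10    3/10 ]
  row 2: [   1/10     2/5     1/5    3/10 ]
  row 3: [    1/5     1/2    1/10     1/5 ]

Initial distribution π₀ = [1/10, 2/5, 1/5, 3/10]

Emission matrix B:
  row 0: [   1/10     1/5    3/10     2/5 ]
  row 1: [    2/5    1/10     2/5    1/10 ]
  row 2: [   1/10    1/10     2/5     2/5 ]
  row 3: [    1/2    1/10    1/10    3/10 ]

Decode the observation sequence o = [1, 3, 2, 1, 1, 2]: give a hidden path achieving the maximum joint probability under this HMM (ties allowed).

t=0: δ = [2.000e-02, 4.000e-02, 2.000e-02, 3.000e-02]  (obs o_0=1)
t=1: δ = [3.200e-03, 1.500e-03, 4.800e-03, 3.600e-03]  ψ = [1, 3, 1, 1]  (obs o_1=3)
t=2: δ = [2.160e-04, 7.680e-04, 3.840e-04, 1.440e-04]  ψ = [3, 2, 2, 2]  (obs o_2=2)
t=3: δ = [3.072e-05, 1.536e-05, 2.304e-05, 2.304e-05]  ψ = [1, 1, 1, 1]  (obs o_3=1)
t=4: δ = [1.229e-06, 1.229e-06, 4.608e-07, 9.216e-07]  ψ = [0, 0, 1, 0]  (obs o_4=1)
t=5: δ = [7.373e-08, 1.966e-07, 1.475e-07, 3.686e-08]  ψ = [0, 0, 1, 0]  (obs o_5=2)
backtrack: best end state = 1; path = [1, 2, 1, 0, 0, 1]

path = [1, 2, 1, 0, 0, 1]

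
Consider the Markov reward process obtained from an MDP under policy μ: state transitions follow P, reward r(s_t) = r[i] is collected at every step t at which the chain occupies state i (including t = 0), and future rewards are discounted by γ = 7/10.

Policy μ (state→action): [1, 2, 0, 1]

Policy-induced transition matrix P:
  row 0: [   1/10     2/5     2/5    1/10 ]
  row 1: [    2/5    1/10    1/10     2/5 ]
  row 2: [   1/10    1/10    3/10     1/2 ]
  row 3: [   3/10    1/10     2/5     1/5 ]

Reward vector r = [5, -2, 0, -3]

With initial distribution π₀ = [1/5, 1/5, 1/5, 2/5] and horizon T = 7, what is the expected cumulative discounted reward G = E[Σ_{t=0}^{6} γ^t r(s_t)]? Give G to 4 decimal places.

G = -0.8556

t=0: π = [0.2000, 0.2000, 0.2000, 0.4000], E[r] = -0.6000, γ^t·E[r] = -0.600000, running G = -0.600000
t=1: π = [0.2400, 0.1600, 0.3200, 0.2800], E[r] = 0.0400, γ^t·E[r] = 0.028000, running G = -0.572000
t=2: π = [0.2040, 0.1720, 0.3200, 0.3040], E[r] = -0.2360, γ^t·E[r] = -0.115640, running G = -0.687640
t=3: π = [0.2124, 0.1612, 0.3164, 0.3100], E[r] = -0.1904, γ^t·E[r] = -0.065307, running G = -0.752947
t=4: π = [0.2104, 0.1637, 0.3200, 0.3059], E[r] = -0.1934, γ^t·E[r] = -0.046435, running G = -0.799383
t=5: π = [0.2103, 0.1631, 0.3189, 0.3077], E[r] = -0.1978, γ^t·E[r] = -0.033251, running G = -0.832634
t=6: π = [0.2105, 0.1631, 0.3192, 0.3073], E[r] = -0.1956, γ^t·E[r] = -0.023010, running G = -0.855643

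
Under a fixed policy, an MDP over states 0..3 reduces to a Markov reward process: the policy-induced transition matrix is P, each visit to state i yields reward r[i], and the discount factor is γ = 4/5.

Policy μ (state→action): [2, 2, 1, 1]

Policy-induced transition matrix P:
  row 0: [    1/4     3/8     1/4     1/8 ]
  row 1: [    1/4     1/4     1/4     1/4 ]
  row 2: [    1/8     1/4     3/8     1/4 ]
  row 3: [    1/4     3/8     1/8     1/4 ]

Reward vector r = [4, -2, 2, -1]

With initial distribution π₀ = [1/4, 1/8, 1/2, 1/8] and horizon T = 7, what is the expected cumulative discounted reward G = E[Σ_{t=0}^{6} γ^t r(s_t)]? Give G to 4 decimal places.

t=0: π = [0.2500, 0.1250, 0.5000, 0.1250], E[r] = 1.6250, γ^t·E[r] = 1.625000, running G = 1.625000
t=1: π = [0.1875, 0.2969, 0.2969, 0.2188], E[r] = 0.5313, γ^t·E[r] = 0.425000, running G = 2.050000
t=2: π = [0.2129, 0.3008, 0.2598, 0.2266], E[r] = 0.5430, γ^t·E[r] = 0.347500, running G = 2.397500
t=3: π = [0.2175, 0.3049, 0.2542, 0.2234], E[r] = 0.5452, γ^t·E[r] = 0.279125, running G = 2.676625
t=4: π = [0.2182, 0.3051, 0.2538, 0.2228], E[r] = 0.5476, γ^t·E[r] = 0.224288, running G = 2.900913
t=5: π = [0.2183, 0.3051, 0.2539, 0.2227], E[r] = 0.5479, γ^t·E[r] = 0.179521, running G = 3.080434
t=6: π = [0.2183, 0.3051, 0.2539, 0.2227], E[r] = 0.5479, γ^t·E[r] = 0.143625, running G = 3.224059

G = 3.2241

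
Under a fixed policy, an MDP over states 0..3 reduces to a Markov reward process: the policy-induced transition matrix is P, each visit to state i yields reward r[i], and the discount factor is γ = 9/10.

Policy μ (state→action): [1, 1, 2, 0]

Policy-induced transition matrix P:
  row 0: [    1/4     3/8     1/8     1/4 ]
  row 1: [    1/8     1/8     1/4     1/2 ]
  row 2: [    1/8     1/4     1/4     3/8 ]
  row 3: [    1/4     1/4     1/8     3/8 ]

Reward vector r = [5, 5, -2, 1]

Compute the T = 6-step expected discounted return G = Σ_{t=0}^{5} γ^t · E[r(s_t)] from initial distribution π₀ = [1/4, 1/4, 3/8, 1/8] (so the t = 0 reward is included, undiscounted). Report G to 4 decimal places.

t=0: π = [0.2500, 0.2500, 0.3750, 0.1250], E[r] = 1.8750, γ^t·E[r] = 1.875000, running G = 1.875000
t=1: π = [0.1719, 0.2500, 0.2031, 0.3750], E[r] = 2.0781, γ^t·E[r] = 1.870313, running G = 3.745313
t=2: π = [0.1934, 0.2402, 0.1816, 0.3848], E[r] = 2.1895, γ^t·E[r] = 1.773457, running G = 5.518770
t=3: π = [0.1973, 0.2441, 0.1777, 0.3809], E[r] = 2.2324, γ^t·E[r] = 1.627436, running G = 7.146205
t=4: π = [0.1973, 0.2441, 0.1777, 0.3809], E[r] = 2.2324, γ^t·E[r] = 1.464692, running G = 8.610897
t=5: π = [0.1973, 0.2441, 0.1777, 0.3809], E[r] = 2.2324, γ^t·E[r] = 1.318223, running G = 9.929120

G = 9.9291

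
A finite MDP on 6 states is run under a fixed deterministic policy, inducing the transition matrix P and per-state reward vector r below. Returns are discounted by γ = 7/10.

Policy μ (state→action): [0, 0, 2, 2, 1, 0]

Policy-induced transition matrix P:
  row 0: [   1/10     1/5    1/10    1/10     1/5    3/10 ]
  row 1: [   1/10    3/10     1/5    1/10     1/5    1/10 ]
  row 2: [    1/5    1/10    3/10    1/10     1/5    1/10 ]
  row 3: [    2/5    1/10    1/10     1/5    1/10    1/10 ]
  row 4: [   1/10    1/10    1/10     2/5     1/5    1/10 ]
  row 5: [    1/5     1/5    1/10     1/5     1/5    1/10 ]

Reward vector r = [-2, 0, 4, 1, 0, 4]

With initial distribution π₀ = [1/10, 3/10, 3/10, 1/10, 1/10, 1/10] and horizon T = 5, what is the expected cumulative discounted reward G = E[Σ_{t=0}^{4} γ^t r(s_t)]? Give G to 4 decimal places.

G = 3.2749

t=0: π = [0.1000, 0.3000, 0.3000, 0.1000, 0.1000, 0.1000], E[r] = 1.5000, γ^t·E[r] = 1.500000, running G = 1.500000
t=1: π = [0.1700, 0.1800, 0.1900, 0.1500, 0.1900, 0.1200], E[r] = 1.0500, γ^t·E[r] = 0.735000, running G = 2.235000
t=2: π = [0.1760, 0.1650, 0.1560, 0.1840, 0.1850, 0.1340], E[r] = 0.9920, γ^t·E[r] = 0.486080, running G = 2.721080
t=3: π = [0.1842, 0.1640, 0.1477, 0.1873, 0.1816, 0.1352], E[r] = 0.9505, γ^t·E[r] = 0.326022, running G = 3.047102
t=4: π = [0.1845, 0.1647, 0.1459, 0.1867, 0.1813, 0.1368], E[r] = 0.9489, γ^t·E[r] = 0.227828, running G = 3.274930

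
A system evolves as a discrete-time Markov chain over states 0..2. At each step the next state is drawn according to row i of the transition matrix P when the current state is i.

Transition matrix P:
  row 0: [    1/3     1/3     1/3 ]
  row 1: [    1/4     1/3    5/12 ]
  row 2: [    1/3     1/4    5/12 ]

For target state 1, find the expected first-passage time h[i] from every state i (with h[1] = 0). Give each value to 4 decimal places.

h = [3.3000, 0.0000, 3.6000]

First-step conditioning: h[1] = 0; for i ≠ 1, h[i] = 1 + Σ_k P[i][k]·h[k].
  h[0] = 1 + 1/3·h[0] + 1/3·h[2]
  h[2] = 1 + 1/3·h[0] + 5/12·h[2]
Solving the 2×2 linear system over states ≠ 1 gives exactly h = [33/10, 0, 18/5] (h[1] = 0 is the target).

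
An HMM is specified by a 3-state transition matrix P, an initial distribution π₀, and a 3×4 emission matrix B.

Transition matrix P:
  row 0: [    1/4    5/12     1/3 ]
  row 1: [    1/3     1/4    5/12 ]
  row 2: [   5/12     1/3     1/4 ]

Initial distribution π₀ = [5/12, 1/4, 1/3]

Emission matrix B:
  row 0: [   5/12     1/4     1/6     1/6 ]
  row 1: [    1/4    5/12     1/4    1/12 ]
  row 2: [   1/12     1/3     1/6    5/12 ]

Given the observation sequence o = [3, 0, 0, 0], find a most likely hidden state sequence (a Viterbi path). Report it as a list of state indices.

t=0: δ = [6.944e-02, 2.083e-02, 1.389e-01]  (obs o_0=3)
t=1: δ = [2.411e-02, 1.157e-02, 2.894e-03]  ψ = [2, 2, 2]  (obs o_1=0)
t=2: δ = [2.512e-03, 2.512e-03, 6.698e-04]  ψ = [0, 0, 0]  (obs o_2=0)
t=3: δ = [3.489e-04, 2.616e-04, 8.721e-05]  ψ = [1, 0, 1]  (obs o_3=0)
backtrack: best end state = 0; path = [2, 0, 1, 0]

path = [2, 0, 1, 0]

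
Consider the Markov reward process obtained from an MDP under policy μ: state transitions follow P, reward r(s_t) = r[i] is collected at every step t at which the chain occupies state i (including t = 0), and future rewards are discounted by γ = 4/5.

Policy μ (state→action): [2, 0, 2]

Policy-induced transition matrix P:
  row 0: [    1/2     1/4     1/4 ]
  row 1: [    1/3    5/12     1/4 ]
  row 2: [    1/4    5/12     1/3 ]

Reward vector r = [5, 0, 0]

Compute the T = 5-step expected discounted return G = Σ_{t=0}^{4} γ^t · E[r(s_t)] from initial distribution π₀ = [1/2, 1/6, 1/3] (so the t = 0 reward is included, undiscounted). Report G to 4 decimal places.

t=0: π = [0.5000, 0.1667, 0.3333], E[r] = 2.5000, γ^t·E[r] = 2.500000, running G = 2.500000
t=1: π = [0.3889, 0.3333, 0.2778], E[r] = 1.9444, γ^t·E[r] = 1.555556, running G = 4.055556
t=2: π = [0.3750, 0.3519, 0.2731], E[r] = 1.8750, γ^t·E[r] = 1.200000, running G = 5.255556
t=3: π = [0.3731, 0.3542, 0.2728], E[r] = 1.8654, γ^t·E[r] = 0.955062, running G = 6.210617
t=4: π = [0.3728, 0.3545, 0.2727], E[r] = 1.8639, γ^t·E[r] = 0.763457, running G = 6.974074

G = 6.9741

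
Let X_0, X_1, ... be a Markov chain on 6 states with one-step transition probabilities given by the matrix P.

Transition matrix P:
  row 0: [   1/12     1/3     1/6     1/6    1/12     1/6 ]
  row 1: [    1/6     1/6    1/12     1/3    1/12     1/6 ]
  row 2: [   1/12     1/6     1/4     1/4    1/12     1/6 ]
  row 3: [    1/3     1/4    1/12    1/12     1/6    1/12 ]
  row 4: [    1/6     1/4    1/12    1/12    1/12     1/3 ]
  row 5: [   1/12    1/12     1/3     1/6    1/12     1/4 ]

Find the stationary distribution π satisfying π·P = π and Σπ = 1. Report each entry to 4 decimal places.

Balance equations π_j = Σ_i π_i·P[i][j]:
  π_0 = 1/12·π_0 + 1/6·π_1 + 1/12·π_2 + 1/3·π_3 + 1/6·π_4 + 1/12·π_5
  π_1 = 1/3·π_0 + 1/6·π_1 + 1/6·π_2 + 1/4·π_3 + 1/4·π_4 + 1/12·π_5
  π_2 = 1/6·π_0 + 1/12·π_1 + 1/4·π_2 + 1/12·π_3 + 1/12·π_4 + 1/3·π_5
  π_3 = 1/6·π_0 + 1/3·π_1 + 1/4·π_2 + 1/12·π_3 + 1/12·π_4 + 1/6·π_5
  π_4 = 1/12·π_0 + 1/12·π_1 + 1/12·π_2 + 1/6·π_3 + 1/12·π_4 + 1/12·π_5
  normalize: π_0 + π_1 + π_2 + π_3 + π_4 + π_5 = 1
Solving the linear system gives exactly π = [41570/266507, 53722/266507, 45403/266507, 50725/266507, 26436/266507, 48651/266507].

π = [0.1560, 0.2016, 0.1704, 0.1903, 0.0992, 0.1826]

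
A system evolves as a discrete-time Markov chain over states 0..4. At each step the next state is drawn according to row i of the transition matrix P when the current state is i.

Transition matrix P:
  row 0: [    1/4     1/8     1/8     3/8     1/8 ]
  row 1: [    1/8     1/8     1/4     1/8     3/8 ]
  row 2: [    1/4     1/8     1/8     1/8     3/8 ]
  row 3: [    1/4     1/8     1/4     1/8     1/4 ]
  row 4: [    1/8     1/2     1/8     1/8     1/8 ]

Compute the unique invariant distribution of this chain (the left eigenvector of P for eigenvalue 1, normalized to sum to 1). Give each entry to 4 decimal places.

π = [0.1924, 0.2166, 0.1737, 0.1731, 0.2442]

Balance equations π_j = Σ_i π_i·P[i][j]:
  π_0 = 1/4·π_0 + 1/8·π_1 + 1/4·π_2 + 1/4·π_3 + 1/8·π_4
  π_1 = 1/8·π_0 + 1/8·π_1 + 1/8·π_2 + 1/8·π_3 + 1/2·π_4
  π_2 = 1/8·π_0 + 1/4·π_1 + 1/8·π_2 + 1/4·π_3 + 1/8·π_4
  π_3 = 3/8·π_0 + 1/8·π_1 + 1/8·π_2 + 1/8·π_3 + 1/8·π_4
  normalize: π_0 + π_1 + π_2 + π_3 + π_4 = 1
Solving the linear system gives exactly π = [947/4922, 533/2461, 855/4922, 426/2461, 601/2461].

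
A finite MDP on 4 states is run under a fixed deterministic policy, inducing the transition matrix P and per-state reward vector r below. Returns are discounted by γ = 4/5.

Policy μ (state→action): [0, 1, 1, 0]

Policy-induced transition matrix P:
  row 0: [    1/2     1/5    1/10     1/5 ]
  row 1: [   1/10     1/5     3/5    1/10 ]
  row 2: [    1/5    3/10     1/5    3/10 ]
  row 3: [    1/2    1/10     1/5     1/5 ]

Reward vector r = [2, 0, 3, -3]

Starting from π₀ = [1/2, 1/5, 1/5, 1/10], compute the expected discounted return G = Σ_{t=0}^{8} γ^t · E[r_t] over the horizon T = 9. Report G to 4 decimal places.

G = 4.0232

t=0: π = [0.5000, 0.2000, 0.2000, 0.1000], E[r] = 1.3000, γ^t·E[r] = 1.300000, running G = 1.300000
t=1: π = [0.3600, 0.2100, 0.2300, 0.2000], E[r] = 0.8100, γ^t·E[r] = 0.648000, running G = 1.948000
t=2: π = [0.3470, 0.2030, 0.2480, 0.2020], E[r] = 0.8320, γ^t·E[r] = 0.532480, running G = 2.480480
t=3: π = [0.3444, 0.2046, 0.2465, 0.2045], E[r] = 0.8148, γ^t·E[r] = 0.417178, running G = 2.897658
t=4: π = [0.3442, 0.2042, 0.2474, 0.2042], E[r] = 0.8181, γ^t·E[r] = 0.335073, running G = 3.232731
t=5: π = [0.3441, 0.2043, 0.2473, 0.2043], E[r] = 0.8170, γ^t·E[r] = 0.267720, running G = 3.500451
t=6: π = [0.3441, 0.2043, 0.2473, 0.2043], E[r] = 0.8173, γ^t·E[r] = 0.214240, running G = 3.714691
t=7: π = [0.3441, 0.2043, 0.2473, 0.2043], E[r] = 0.8172, γ^t·E[r] = 0.171377, running G = 3.886069
t=8: π = [0.3441, 0.2043, 0.2473, 0.2043], E[r] = 0.8172, γ^t·E[r] = 0.137105, running G = 4.023173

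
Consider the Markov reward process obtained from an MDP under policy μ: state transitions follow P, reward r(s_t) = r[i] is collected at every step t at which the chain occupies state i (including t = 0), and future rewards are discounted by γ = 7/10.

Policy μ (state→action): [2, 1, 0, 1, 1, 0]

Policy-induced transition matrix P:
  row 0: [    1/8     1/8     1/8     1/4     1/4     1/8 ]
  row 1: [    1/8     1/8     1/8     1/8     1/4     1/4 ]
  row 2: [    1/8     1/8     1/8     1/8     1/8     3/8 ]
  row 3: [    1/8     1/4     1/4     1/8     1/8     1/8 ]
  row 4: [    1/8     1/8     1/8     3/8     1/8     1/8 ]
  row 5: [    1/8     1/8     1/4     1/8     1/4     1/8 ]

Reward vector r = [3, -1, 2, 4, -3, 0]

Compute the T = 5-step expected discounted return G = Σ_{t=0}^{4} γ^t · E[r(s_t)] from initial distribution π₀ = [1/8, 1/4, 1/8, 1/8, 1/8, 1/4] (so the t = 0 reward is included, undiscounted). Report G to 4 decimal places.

t=0: π = [0.1250, 0.2500, 0.1250, 0.1250, 0.1250, 0.2500], E[r] = 0.5000, γ^t·E[r] = 0.500000, running G = 0.500000
t=1: π = [0.1250, 0.1406, 0.1719, 0.1719, 0.2031, 0.1875], E[r] = 0.6563, γ^t·E[r] = 0.459375, running G = 0.959375
t=2: π = [0.1250, 0.1465, 0.1699, 0.1914, 0.1816, 0.1855], E[r] = 0.7891, γ^t·E[r] = 0.386641, running G = 1.346016
t=3: π = [0.1250, 0.1489, 0.1721, 0.1860, 0.1821, 0.1858], E[r] = 0.7681, γ^t·E[r] = 0.263447, running G = 1.609462
t=4: π = [0.1250, 0.1483, 0.1715, 0.1862, 0.1825, 0.1866], E[r] = 0.7669, γ^t·E[r] = 0.184142, running G = 1.793604

G = 1.7936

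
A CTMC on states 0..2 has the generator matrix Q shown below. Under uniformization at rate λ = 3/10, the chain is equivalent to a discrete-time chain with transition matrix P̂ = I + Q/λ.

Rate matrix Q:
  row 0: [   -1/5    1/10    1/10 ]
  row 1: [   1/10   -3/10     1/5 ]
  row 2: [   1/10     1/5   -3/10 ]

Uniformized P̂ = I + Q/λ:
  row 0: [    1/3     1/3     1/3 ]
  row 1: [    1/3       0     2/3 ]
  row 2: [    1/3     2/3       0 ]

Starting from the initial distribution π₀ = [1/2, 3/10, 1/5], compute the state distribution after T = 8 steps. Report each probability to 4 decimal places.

π = [0.3333, 0.3353, 0.3314]

t=0: π = [0.5000, 0.3000, 0.2000]
t=1: π = [0.3333, 0.3000, 0.3667]
t=2: π = [0.3333, 0.3556, 0.3111]
t=3: π = [0.3333, 0.3185, 0.3481]
t=4: π = [0.3333, 0.3432, 0.3235]
t=5: π = [0.3333, 0.3267, 0.3399]
t=6: π = [0.3333, 0.3377, 0.3289]
t=7: π = [0.3333, 0.3304, 0.3363]
t=8: π = [0.3333, 0.3353, 0.3314]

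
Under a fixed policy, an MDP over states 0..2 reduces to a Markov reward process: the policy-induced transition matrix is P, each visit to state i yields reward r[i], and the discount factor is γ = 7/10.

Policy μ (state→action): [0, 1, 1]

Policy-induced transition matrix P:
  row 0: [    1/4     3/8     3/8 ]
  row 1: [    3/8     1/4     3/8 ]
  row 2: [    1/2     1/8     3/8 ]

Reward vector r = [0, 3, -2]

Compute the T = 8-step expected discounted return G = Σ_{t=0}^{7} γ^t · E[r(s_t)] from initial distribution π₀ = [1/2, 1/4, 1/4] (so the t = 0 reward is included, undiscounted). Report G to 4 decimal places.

t=0: π = [0.5000, 0.2500, 0.2500], E[r] = 0.2500, γ^t·E[r] = 0.250000, running G = 0.250000
t=1: π = [0.3438, 0.2813, 0.3750], E[r] = 0.0938, γ^t·E[r] = 0.065625, running G = 0.315625
t=2: π = [0.3789, 0.2461, 0.3750], E[r] = -0.0117, γ^t·E[r] = -0.005742, running G = 0.309883
t=3: π = [0.3745, 0.2505, 0.3750], E[r] = 0.0015, γ^t·E[r] = 0.000502, running G = 0.310385
t=4: π = [0.3751, 0.2499, 0.3750], E[r] = -0.0002, γ^t·E[r] = -0.000044, running G = 0.310341
t=5: π = [0.3750, 0.2500, 0.3750], E[r] = 0.0000, γ^t·E[r] = 0.000004, running G = 0.310345
t=6: π = [0.3750, 0.2500, 0.3750], E[r] = 0.0000, γ^t·E[r] = 0.000000, running G = 0.310345
t=7: π = [0.3750, 0.2500, 0.3750], E[r] = 0.0000, γ^t·E[r] = 0.000000, running G = 0.310345

G = 0.3103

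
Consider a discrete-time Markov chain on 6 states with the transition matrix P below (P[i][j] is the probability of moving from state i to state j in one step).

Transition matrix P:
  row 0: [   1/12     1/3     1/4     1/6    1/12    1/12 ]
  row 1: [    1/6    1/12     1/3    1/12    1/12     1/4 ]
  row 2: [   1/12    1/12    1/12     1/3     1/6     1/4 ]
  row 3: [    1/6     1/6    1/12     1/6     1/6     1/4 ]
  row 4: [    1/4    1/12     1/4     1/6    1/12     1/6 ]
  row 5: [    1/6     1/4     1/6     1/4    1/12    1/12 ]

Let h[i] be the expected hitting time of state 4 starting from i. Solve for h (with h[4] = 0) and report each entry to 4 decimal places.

First-step conditioning: h[4] = 0; for i ≠ 4, h[i] = 1 + Σ_k P[i][k]·h[k].
  h[0] = 1 + 1/12·h[0] + 1/3·h[1] + 1/4·h[2] + 1/6·h[3] + 1/12·h[5]
  h[1] = 1 + 1/6·h[0] + 1/12·h[1] + 1/3·h[2] + 1/12·h[3] + 1/4·h[5]
  h[2] = 1 + 1/12·h[0] + 1/12·h[1] + 1/12·h[2] + 1/3·h[3] + 1/4·h[5]
  h[3] = 1 + 1/6·h[0] + 1/6·h[1] + 1/12·h[2] + 1/6·h[3] + 1/4·h[5]
  h[5] = 1 + 1/6·h[0] + 1/4·h[1] + 1/6·h[2] + 1/4·h[3] + 1/12·h[5]
Solving the 5×5 linear system over states ≠ 4 gives exactly h = [189288/21829, 189168/21829, 173940/21829, 176124/21829, 0, 189480/21829] (h[4] = 0 is the target).

h = [8.6714, 8.6659, 7.9683, 8.0683, 0.0000, 8.6802]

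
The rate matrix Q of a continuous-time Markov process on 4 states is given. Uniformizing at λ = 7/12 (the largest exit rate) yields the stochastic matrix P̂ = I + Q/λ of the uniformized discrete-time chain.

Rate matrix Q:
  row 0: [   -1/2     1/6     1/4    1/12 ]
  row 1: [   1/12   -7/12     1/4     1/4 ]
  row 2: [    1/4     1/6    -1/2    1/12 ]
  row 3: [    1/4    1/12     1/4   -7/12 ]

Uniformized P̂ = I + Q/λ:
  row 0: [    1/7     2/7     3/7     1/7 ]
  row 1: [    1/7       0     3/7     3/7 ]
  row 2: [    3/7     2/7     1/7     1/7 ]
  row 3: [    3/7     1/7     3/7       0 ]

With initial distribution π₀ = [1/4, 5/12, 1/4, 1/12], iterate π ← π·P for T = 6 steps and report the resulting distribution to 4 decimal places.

t=0: π = [0.2500, 0.4167, 0.2500, 0.0833]
t=1: π = [0.2381, 0.1548, 0.3571, 0.2500]
t=2: π = [0.3163, 0.2058, 0.3265, 0.1514]
t=3: π = [0.2794, 0.2053, 0.3353, 0.1800]
t=4: π = [0.2901, 0.2013, 0.3328, 0.1758]
t=5: π = [0.2882, 0.2031, 0.3335, 0.1753]
t=6: π = [0.2882, 0.2027, 0.3333, 0.1758]

π = [0.2882, 0.2027, 0.3333, 0.1758]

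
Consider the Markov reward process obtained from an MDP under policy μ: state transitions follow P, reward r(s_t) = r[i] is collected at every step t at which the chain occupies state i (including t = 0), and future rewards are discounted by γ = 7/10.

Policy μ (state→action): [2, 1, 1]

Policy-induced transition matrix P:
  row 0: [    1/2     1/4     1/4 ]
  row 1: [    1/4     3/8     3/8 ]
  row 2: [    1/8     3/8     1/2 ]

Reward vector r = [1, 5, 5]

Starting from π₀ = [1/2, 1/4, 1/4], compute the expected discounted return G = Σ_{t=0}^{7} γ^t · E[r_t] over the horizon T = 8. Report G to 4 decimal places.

t=0: π = [0.5000, 0.2500, 0.2500], E[r] = 3.0000, γ^t·E[r] = 3.000000, running G = 3.000000
t=1: π = [0.3438, 0.3125, 0.3438], E[r] = 3.6250, γ^t·E[r] = 2.537500, running G = 5.537500
t=2: π = [0.2930, 0.3320, 0.3750], E[r] = 3.8281, γ^t·E[r] = 1.875781, running G = 7.413281
t=3: π = [0.2764, 0.3384, 0.3853], E[r] = 3.8945, γ^t·E[r] = 1.335824, running G = 8.749105
t=4: π = [0.2709, 0.3405, 0.3886], E[r] = 3.9163, γ^t·E[r] = 0.940294, running G = 9.689399
t=5: π = [0.2692, 0.3411, 0.3897], E[r] = 3.9234, γ^t·E[r] = 0.659401, running G = 10.348800
t=6: π = [0.2686, 0.3414, 0.3901], E[r] = 3.9257, γ^t·E[r] = 0.461854, running G = 10.810655
t=7: π = [0.2684, 0.3414, 0.3902], E[r] = 3.9265, γ^t·E[r] = 0.323361, running G = 11.134015

G = 11.1340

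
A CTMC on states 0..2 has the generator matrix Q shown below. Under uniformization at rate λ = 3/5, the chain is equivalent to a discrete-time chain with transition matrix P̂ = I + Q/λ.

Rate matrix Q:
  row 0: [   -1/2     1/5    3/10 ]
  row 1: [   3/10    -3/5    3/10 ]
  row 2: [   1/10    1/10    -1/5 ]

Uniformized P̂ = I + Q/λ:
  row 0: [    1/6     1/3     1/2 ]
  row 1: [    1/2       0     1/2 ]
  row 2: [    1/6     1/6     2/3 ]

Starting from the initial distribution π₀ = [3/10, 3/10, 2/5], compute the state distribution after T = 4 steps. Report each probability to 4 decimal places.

π = [0.2244, 0.1758, 0.5998]

t=0: π = [0.3000, 0.3000, 0.4000]
t=1: π = [0.2667, 0.1667, 0.5667]
t=2: π = [0.2222, 0.1833, 0.5944]
t=3: π = [0.2278, 0.1731, 0.5991]
t=4: π = [0.2244, 0.1758, 0.5998]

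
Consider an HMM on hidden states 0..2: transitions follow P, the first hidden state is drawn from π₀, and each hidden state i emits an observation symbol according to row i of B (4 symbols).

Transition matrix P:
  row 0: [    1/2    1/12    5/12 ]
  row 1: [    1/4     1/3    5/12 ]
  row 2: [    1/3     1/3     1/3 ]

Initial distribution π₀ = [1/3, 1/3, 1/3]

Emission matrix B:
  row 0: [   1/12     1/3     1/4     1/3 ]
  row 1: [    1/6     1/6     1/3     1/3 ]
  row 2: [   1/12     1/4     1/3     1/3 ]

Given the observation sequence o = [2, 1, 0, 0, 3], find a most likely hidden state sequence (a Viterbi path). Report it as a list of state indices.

path = [1, 2, 1, 1, 2]

t=0: δ = [8.333e-02, 1.111e-01, 1.111e-01]  (obs o_0=2)
t=1: δ = [1.389e-02, 6.173e-03, 1.157e-02]  ψ = [0, 1, 1]  (obs o_1=1)
t=2: δ = [5.787e-04, 6.430e-04, 4.823e-04]  ψ = [0, 2, 0]  (obs o_2=0)
t=3: δ = [2.411e-05, 3.572e-05, 2.233e-05]  ψ = [0, 1, 1]  (obs o_3=0)
t=4: δ = [4.019e-06, 3.969e-06, 4.961e-06]  ψ = [0, 1, 1]  (obs o_4=3)
backtrack: best end state = 2; path = [1, 2, 1, 1, 2]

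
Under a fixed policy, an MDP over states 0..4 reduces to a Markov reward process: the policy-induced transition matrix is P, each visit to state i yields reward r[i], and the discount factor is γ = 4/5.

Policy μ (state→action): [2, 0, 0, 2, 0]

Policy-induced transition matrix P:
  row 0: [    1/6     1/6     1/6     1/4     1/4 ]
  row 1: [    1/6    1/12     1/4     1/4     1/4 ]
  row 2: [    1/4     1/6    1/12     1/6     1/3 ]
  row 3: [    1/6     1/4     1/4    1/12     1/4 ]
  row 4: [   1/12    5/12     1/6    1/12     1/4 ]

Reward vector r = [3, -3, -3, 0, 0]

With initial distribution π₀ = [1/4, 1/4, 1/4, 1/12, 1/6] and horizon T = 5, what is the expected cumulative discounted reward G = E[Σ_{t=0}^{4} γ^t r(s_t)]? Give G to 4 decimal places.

G = -2.4089

t=0: π = [0.2500, 0.2500, 0.2500, 0.0833, 0.1667], E[r] = -0.7500, γ^t·E[r] = -0.750000, running G = -0.750000
t=1: π = [0.1736, 0.1944, 0.1736, 0.1875, 0.2708], E[r] = -0.5833, γ^t·E[r] = -0.466667, running G = -1.216667
t=2: π = [0.1586, 0.2338, 0.1840, 0.1591, 0.2645], E[r] = -0.7778, γ^t·E[r] = -0.497778, running G = -1.714444
t=3: π = [0.1600, 0.2266, 0.1841, 0.1641, 0.2653], E[r] = -0.7520, γ^t·E[r] = -0.385037, running G = -2.099481
t=4: π = [0.1599, 0.2278, 0.1839, 0.1631, 0.2653], E[r] = -0.7553, γ^t·E[r] = -0.309383, running G = -2.408864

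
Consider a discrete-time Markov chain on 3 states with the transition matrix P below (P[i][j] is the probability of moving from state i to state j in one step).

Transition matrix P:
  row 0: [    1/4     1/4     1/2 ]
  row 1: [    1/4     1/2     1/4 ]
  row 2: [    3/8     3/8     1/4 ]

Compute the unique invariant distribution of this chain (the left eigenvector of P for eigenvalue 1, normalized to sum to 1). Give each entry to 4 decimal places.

π = [0.2903, 0.3871, 0.3226]

Balance equations π_j = Σ_i π_i·P[i][j]:
  π_0 = 1/4·π_0 + 1/4·π_1 + 3/8·π_2
  π_1 = 1/4·π_0 + 1/2·π_1 + 3/8·π_2
  normalize: π_0 + π_1 + π_2 = 1
Solving the linear system gives exactly π = [9/31, 12/31, 10/31].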